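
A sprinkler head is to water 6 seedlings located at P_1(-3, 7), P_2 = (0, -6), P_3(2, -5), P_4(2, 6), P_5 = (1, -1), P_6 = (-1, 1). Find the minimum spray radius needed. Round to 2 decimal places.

6.67

A smallest enclosing disk is always determined by at most three of the input points on its boundary.
The farthest pair is P_1–P_2 with squared distance 178. The circle on this segment as diameter has centre (-1.5, 0.5) and r² = 178/4 = 44.5.
Check P_3: distance² to centre = 42.5 ≤ 44.5, so it lies inside.
All remaining points lie in this disk, and no smaller disk contains both endpoints, so this is the minimum enclosing circle.
r = √(44.5) ≈ 6.67.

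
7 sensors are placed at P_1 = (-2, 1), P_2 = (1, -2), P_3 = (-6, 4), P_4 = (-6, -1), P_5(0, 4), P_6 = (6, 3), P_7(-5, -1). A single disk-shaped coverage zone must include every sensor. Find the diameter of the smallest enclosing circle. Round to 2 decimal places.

12.69

A smallest enclosing disk is always determined by at most three of the input points on its boundary.
The minimum enclosing circle is determined by three boundary points: P_3, P_4, P_6.
Their circumcentre is (-1/6, 1.5) with r² = 725/18.
The farthest remaining point P_7 is at distance² 533/18 ≤ 725/18.
Diameter = 2r = 2√(725/18) ≈ 12.69.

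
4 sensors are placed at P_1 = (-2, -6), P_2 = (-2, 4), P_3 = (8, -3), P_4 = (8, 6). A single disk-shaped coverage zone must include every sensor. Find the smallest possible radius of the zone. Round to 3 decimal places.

7.810

A smallest enclosing disk is always determined by at most three of the input points on its boundary.
The farthest pair is P_1–P_4 with squared distance 244. The circle on this segment as diameter has centre (3, 0) and r² = 244/4 = 61.
Check P_2: distance² to centre = 41 ≤ 61, so it lies inside.
All remaining points lie in this disk, and no smaller disk contains both endpoints, so this is the minimum enclosing circle.
r = √61 ≈ 7.810.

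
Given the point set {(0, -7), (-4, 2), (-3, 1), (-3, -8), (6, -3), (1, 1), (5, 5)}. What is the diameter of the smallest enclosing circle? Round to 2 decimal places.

A smallest enclosing disk is always determined by at most three of the input points on its boundary.
The farthest pair is (-3, -8)–(5, 5) with squared distance 233. The circle on this segment as diameter has centre (1, -1.5) and r² = 233/4 = 58.25.
Check (0, -7): distance² to centre = 31.25 ≤ 58.25, so it lies inside.
All remaining points lie in this disk, and no smaller disk contains both endpoints, so this is the minimum enclosing circle.
Diameter = 2r = 2√(58.25) ≈ 15.26.

15.26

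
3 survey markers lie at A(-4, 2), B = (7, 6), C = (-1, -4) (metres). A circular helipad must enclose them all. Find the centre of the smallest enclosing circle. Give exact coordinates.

(63/26, 19/13)

Side lengths²: AB² = 137, AC² = 45, BC² = 164.
Since BC² = 164 < 137 + 45 = 182, the triangle is acute, so the smallest enclosing circle is the circumcircle.
Circumcentre = (63/26, 19/13), r² = 28085/676.
Centre = (63/26, 19/13).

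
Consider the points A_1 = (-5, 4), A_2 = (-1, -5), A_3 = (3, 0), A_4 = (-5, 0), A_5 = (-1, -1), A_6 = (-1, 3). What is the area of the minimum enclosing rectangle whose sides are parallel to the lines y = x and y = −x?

In coordinates u = x + y, v = x − y the rectangle is axis-aligned; the map (x,y)→(u,v) scales areas by 2.
u-values: -1, -6, 3, -5, -2, 2; range = 3 − (-6) = 9.
v-values: -9, 4, 3, -5, 0, -4; range = 4 − (-9) = 13.
Area = (9 × 13) / 2 = 58.5.

58.5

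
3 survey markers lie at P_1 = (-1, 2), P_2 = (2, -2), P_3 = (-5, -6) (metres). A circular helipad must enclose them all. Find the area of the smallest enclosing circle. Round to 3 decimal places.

Side lengths²: P_1P_2² = 25, P_1P_3² = 80, P_2P_3² = 65.
Since P_1P_3² = 80 < 65 + 25 = 90, the triangle is acute, so the smallest enclosing circle is the circumcircle.
Circumcentre = (-2.5, -2.25), r² = 20.3125.
Area = π·r² = π·20.3125 ≈ 63.814.

63.814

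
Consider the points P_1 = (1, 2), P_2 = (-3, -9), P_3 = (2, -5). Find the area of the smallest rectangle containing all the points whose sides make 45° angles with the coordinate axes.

In coordinates u = x + y, v = x − y the rectangle is axis-aligned; the map (x,y)→(u,v) scales areas by 2.
u-values: 3, -12, -3; range = 3 − (-12) = 15.
v-values: -1, 6, 7; range = 7 − (-1) = 8.
Area = (15 × 8) / 2 = 60.

60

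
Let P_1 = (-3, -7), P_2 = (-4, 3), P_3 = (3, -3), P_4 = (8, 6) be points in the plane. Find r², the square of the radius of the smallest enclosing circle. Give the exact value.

72.5

The minimum enclosing circle of a finite set is fixed by two of the points (as a diameter) or three (as a circumcircle).
The farthest pair is P_1–P_4 with squared distance 290. The circle on this segment as diameter has centre (2.5, -0.5) and r² = 290/4 = 72.5.
Check P_2: distance² to centre = 54.5 ≤ 72.5, so it lies inside.
All remaining points lie in this disk, and no smaller disk contains both endpoints, so this is the minimum enclosing circle.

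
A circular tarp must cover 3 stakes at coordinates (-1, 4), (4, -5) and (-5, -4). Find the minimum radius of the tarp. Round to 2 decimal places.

Call the three points A, B, C in the order given.
Side lengths²: AB² = 106, AC² = 80, BC² = 82.
Since AB² = 106 < 82 + 80 = 162, the triangle is acute, so the smallest enclosing circle is the circumcircle.
Circumcentre = (-3/19, -27/19), r² = 10865/361.
r = √(10865/361) ≈ 5.49.

5.49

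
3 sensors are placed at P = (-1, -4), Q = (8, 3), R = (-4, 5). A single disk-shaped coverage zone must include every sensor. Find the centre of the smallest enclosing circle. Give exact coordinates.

Side lengths²: PQ² = 130, PR² = 90, QR² = 148.
Since QR² = 148 < 130 + 90 = 220, the triangle is acute, so the smallest enclosing circle is the circumcircle.
Circumcentre = (28/17, 32/17), r² = 12025/289.
Centre = (28/17, 32/17).

(28/17, 32/17)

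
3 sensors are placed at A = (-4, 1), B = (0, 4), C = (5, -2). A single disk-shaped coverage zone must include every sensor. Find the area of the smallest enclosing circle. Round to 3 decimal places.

70.686

Side lengths²: AB² = 25, AC² = 90, BC² = 61.
Since AC² = 90 ≥ 61 + 25 = 86, the angle opposite AC is not acute, so the smallest enclosing circle has AC as diameter.
Centre = midpoint of AC = (0.5, -0.5), r² = 90/4 = 22.5.
Area = π·r² = π·22.5 ≈ 70.686.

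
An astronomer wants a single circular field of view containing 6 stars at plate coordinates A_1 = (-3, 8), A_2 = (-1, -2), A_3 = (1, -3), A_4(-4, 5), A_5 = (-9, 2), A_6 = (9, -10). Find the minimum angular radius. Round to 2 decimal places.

By Welzl's lemma the MEC is supported by two points (diametrically opposite) or three points (on a circumcircle).
The minimum enclosing circle is determined by three boundary points: A_1, A_5, A_6.
Their circumcentre is (1.2, -2.2) with r² = 121.68.
The farthest remaining point A_4 is at distance² 78.88 ≤ 121.68.
r = √(121.68) ≈ 11.03.

11.03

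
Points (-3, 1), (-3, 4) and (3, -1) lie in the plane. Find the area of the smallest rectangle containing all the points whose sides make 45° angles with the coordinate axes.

22

In coordinates u = x + y, v = x − y the rectangle is axis-aligned; the map (x,y)→(u,v) scales areas by 2.
u-values: -2, 1, 2; range = 2 − (-2) = 4.
v-values: -4, -7, 4; range = 4 − (-7) = 11.
Area = (4 × 11) / 2 = 22.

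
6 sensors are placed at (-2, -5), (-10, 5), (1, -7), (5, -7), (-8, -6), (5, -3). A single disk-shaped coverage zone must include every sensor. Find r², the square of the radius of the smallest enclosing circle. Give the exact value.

92.25

By Welzl's lemma the MEC is supported by two points (diametrically opposite) or three points (on a circumcircle).
The farthest pair is (-10, 5)–(5, -7) with squared distance 369. The circle on this segment as diameter has centre (-2.5, -1) and r² = 369/4 = 92.25.
Check (-2, -5): distance² to centre = 16.25 ≤ 92.25, so it lies inside.
All remaining points lie in this disk, and no smaller disk contains both endpoints, so this is the minimum enclosing circle.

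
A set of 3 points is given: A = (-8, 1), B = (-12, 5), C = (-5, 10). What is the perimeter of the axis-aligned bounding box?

32

Width = max x − min x = -5 − (-12) = 7.
Height = max y − min y = 10 − 1 = 9.
Perimeter = 2(7 + 9) = 32.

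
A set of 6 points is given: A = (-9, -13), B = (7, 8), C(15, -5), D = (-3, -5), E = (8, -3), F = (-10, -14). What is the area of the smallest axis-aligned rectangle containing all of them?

550

x ranges over [-10, 15], width 25.
y ranges over [-14, 8], height 22.
Area = 25 × 22 = 550.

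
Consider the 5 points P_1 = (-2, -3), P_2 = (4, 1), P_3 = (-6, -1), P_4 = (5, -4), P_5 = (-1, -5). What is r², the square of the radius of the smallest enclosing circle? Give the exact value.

A smallest enclosing disk is always determined by at most three of the input points on its boundary.
The farthest pair is P_3–P_4 with squared distance 130. The circle on this segment as diameter has centre (-0.5, -2.5) and r² = 130/4 = 32.5.
Check P_1: distance² to centre = 2.5 ≤ 32.5, so it lies inside.
All remaining points lie in this disk, and no smaller disk contains both endpoints, so this is the minimum enclosing circle.

32.5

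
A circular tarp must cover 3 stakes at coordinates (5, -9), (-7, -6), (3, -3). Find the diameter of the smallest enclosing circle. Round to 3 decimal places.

Call the three points A, B, C in the order given.
Side lengths²: AB² = 153, AC² = 40, BC² = 109.
Since AB² = 153 ≥ 109 + 40 = 149, the angle opposite AB is not acute, so the smallest enclosing circle has AB as diameter.
Centre = midpoint of AB = (-1, -7.5), r² = 153/4 = 38.25.
Diameter = 2r = 2√(38.25) ≈ 12.369.

12.369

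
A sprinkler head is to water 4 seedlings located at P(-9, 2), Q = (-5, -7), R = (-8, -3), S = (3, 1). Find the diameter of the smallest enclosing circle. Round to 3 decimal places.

12.902

The minimum enclosing circle of a finite set is fixed by two of the points (as a diameter) or three (as a circumcircle).
The minimum enclosing circle is determined by three boundary points: P, Q, S.
Their circumcentre is (-83/26, -21/26) with r² = 14065/338.
The farthest remaining point R is at distance² 9437/338 ≤ 14065/338.
Diameter = 2r = 2√(14065/338) ≈ 12.902.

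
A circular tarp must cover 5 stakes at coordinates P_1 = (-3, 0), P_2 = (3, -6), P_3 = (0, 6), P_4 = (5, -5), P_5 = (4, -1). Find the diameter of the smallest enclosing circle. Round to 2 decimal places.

A smallest enclosing disk is always determined by at most three of the input points on its boundary.
The farthest pair is P_2–P_3 with squared distance 153. The circle on this segment as diameter has centre (1.5, 0) and r² = 153/4 = 38.25.
Check P_1: distance² to centre = 20.25 ≤ 38.25, so it lies inside.
All remaining points lie in this disk, and no smaller disk contains both endpoints, so this is the minimum enclosing circle.
Diameter = 2r = 2√(38.25) ≈ 12.37.

12.37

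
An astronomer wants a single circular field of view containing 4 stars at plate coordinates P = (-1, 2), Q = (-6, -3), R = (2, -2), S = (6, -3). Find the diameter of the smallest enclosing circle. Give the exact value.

12

A smallest enclosing disk is always determined by at most three of the input points on its boundary.
The farthest pair is Q–S with squared distance 144. The circle on this segment as diameter has centre (0, -3) and r² = 144/4 = 36.
Check P: distance² to centre = 26 ≤ 36, so it lies inside.
All remaining points lie in this disk, and no smaller disk contains both endpoints, so this is the minimum enclosing circle.
Diameter = 2r = 2√36 = 12.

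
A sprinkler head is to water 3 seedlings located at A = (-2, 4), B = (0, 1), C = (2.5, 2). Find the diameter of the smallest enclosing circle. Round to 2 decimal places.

4.92

Side lengths²: AB² = 13, AC² = 24.25, BC² = 7.25.
Since AC² = 24.25 ≥ 13 + 7.25 = 20.25, the angle opposite AC is not acute, so the smallest enclosing circle has AC as diameter.
Centre = midpoint of AC = (0.25, 3), r² = 24.25/4 = 6.0625.
Diameter = 2r = 2√(6.0625) ≈ 4.92.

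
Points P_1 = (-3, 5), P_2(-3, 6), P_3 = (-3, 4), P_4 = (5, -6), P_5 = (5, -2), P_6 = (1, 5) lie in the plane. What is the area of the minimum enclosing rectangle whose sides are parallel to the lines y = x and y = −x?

In coordinates u = x + y, v = x − y the rectangle is axis-aligned; the map (x,y)→(u,v) scales areas by 2.
u-values: 2, 3, 1, -1, 3, 6; range = 6 − (-1) = 7.
v-values: -8, -9, -7, 11, 7, -4; range = 11 − (-9) = 20.
Area = (7 × 20) / 2 = 70.

70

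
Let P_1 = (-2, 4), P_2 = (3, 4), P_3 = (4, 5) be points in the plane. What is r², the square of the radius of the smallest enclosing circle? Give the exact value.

Side lengths²: P_1P_2² = 25, P_1P_3² = 37, P_2P_3² = 2.
Since P_1P_3² = 37 ≥ 25 + 2 = 27, the angle opposite P_1P_3 is not acute, so the smallest enclosing circle has P_1P_3 as diameter.
Centre = midpoint of P_1P_3 = (1, 4.5), r² = 37/4 = 9.25.

9.25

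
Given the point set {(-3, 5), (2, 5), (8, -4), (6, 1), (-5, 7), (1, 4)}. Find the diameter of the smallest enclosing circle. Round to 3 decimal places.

A smallest enclosing disk is always determined by at most three of the input points on its boundary.
The farthest pair is (8, -4)–(-5, 7) with squared distance 290. The circle on this segment as diameter has centre (1.5, 1.5) and r² = 290/4 = 72.5.
Check (-3, 5): distance² to centre = 32.5 ≤ 72.5, so it lies inside.
All remaining points lie in this disk, and no smaller disk contains both endpoints, so this is the minimum enclosing circle.
Diameter = 2r = 2√(72.5) ≈ 17.029.

17.029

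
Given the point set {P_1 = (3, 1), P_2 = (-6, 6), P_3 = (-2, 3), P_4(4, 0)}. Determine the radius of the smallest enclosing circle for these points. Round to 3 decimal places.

By Welzl's lemma the MEC is supported by two points (diametrically opposite) or three points (on a circumcircle).
The farthest pair is P_2–P_4 with squared distance 136. The circle on this segment as diameter has centre (-1, 3) and r² = 136/4 = 34.
Check P_1: distance² to centre = 20 ≤ 34, so it lies inside.
All remaining points lie in this disk, and no smaller disk contains both endpoints, so this is the minimum enclosing circle.
r = √34 ≈ 5.831.

5.831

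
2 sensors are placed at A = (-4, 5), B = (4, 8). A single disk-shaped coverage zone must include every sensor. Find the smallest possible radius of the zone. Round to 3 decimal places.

The smallest circle enclosing two points has them as diameter endpoints.
Centre = midpoint = (0, 6.5); r² = |AB|²/4 = 73/4 = 18.25.
r = √(18.25) ≈ 4.272.

4.272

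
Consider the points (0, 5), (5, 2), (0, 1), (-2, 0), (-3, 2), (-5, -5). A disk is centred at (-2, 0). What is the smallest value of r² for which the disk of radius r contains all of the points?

53

The required radius is the distance from (-2, 0) to the farthest point.
Squared distances: 29, 53, 5, 0, 5, 34.
Maximum is 53, attained at (5, 2).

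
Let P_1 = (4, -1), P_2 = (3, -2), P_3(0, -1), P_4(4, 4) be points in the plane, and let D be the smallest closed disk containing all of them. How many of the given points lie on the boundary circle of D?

The minimum enclosing circle is determined by three boundary points: P_2, P_3, P_4.
Their circumcentre is (91/38, 45/38) with r² = 7585/722.
The farthest remaining point P_1 is at distance² 5305/722 ≤ 7585/722.
The points at distance exactly r from the centre are P_2, P_3, P_4 — 3 points.

3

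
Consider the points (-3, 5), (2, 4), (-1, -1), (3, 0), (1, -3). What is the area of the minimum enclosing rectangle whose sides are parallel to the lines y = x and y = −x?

In coordinates u = x + y, v = x − y the rectangle is axis-aligned; the map (x,y)→(u,v) scales areas by 2.
u-values: 2, 6, -2, 3, -2; range = 6 − (-2) = 8.
v-values: -8, -2, 0, 3, 4; range = 4 − (-8) = 12.
Area = (8 × 12) / 2 = 48.

48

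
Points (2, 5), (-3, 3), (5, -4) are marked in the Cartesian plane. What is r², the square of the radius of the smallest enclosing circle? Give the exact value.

Call the three points A, B, C in the order given.
Side lengths²: AB² = 29, AC² = 90, BC² = 113.
Since BC² = 113 < 90 + 29 = 119, the triangle is acute, so the smallest enclosing circle is the circumcircle.
Circumcentre = (41/34, -9/34), r² = 16385/578.

16385/578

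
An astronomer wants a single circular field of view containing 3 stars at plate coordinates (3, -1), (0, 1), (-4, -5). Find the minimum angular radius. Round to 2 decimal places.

4.03

Call the three points A, B, C in the order given.
Side lengths²: AB² = 13, AC² = 65, BC² = 52.
Since AC² = 65 ≥ 52 + 13 = 65, the angle opposite AC is not acute, so the smallest enclosing circle has AC as diameter.
Centre = midpoint of AC = (-0.5, -3), r² = 65/4 = 16.25.
r = √(16.25) ≈ 4.03.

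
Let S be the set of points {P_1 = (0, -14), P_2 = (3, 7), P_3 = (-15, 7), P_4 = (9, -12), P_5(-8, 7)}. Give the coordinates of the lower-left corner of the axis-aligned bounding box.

(-15, -14)

x-range [-15, 9], y-range [-14, 7].
The lower-left corner is (-15, -14).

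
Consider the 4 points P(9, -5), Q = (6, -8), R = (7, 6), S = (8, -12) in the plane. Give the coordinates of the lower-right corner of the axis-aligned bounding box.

(9, -12)

x-range [6, 9], y-range [-12, 6].
The lower-right corner is (9, -12).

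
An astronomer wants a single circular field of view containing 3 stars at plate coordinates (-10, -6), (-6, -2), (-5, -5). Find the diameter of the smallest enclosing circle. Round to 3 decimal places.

Call the three points A, B, C in the order given.
Side lengths²: AB² = 32, AC² = 26, BC² = 10.
Since AB² = 32 < 26 + 10 = 36, the triangle is acute, so the smallest enclosing circle is the circumcircle.
Circumcentre = (-7.75, -4.25), r² = 8.125.
Diameter = 2r = 2√(8.125) ≈ 5.701.

5.701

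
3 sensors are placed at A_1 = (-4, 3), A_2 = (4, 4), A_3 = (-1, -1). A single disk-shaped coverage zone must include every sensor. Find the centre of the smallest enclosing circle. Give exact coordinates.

(1/14, 41/14)

Side lengths²: A_1A_2² = 65, A_1A_3² = 25, A_2A_3² = 50.
Since A_1A_2² = 65 < 50 + 25 = 75, the triangle is acute, so the smallest enclosing circle is the circumcircle.
Circumcentre = (1/14, 41/14), r² = 1625/98.
Centre = (1/14, 41/14).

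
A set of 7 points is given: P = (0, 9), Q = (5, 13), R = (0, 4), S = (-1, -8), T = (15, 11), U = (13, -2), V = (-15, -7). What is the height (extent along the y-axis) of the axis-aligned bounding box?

max y = 13, min y = -8, so height = 21.

21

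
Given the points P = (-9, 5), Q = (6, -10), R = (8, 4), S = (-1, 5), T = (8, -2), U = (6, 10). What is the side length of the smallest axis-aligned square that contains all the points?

20

The bounding box has width 17 and height 20.
An axis-aligned square enclosing the set must have side ≥ max(width, height).
So the minimum side is max(17, 20) = 20.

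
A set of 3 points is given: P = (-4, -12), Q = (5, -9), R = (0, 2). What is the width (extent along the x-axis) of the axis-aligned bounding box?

max x = 5, min x = -4, so width = 9.

9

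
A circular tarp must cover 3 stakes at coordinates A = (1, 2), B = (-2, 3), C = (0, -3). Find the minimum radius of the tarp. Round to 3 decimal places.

3.162

Side lengths²: AB² = 10, AC² = 26, BC² = 40.
Since BC² = 40 ≥ 26 + 10 = 36, the angle opposite BC is not acute, so the smallest enclosing circle has BC as diameter.
Centre = midpoint of BC = (-1, 0), r² = 40/4 = 10.
r = √10 ≈ 3.162.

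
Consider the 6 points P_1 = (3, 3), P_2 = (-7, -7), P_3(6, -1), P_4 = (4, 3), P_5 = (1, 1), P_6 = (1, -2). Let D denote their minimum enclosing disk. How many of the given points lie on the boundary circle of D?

By Welzl's lemma the MEC is supported by two points (diametrically opposite) or three points (on a circumcircle).
The minimum enclosing circle is determined by three boundary points: P_2, P_3, P_4.
Their circumcentre is (-1.34375, -2.171875) with r² = 55.3039550781.
The farthest remaining point P_1 is at distance² 45.6164550781 ≤ 55.3039550781.
The points at distance exactly r from the centre are P_2, P_3, P_4 — 3 points.

3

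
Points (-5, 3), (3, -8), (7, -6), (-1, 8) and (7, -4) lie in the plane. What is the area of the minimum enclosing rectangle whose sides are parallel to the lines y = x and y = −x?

In coordinates u = x + y, v = x − y the rectangle is axis-aligned; the map (x,y)→(u,v) scales areas by 2.
u-values: -2, -5, 1, 7, 3; range = 7 − (-5) = 12.
v-values: -8, 11, 13, -9, 11; range = 13 − (-9) = 22.
Area = (12 × 22) / 2 = 132.

132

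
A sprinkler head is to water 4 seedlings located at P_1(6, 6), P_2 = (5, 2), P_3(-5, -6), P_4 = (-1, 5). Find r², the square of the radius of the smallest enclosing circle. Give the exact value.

A smallest enclosing disk is always determined by at most three of the input points on its boundary.
The farthest pair is P_1–P_3 with squared distance 265. The circle on this segment as diameter has centre (0.5, 0) and r² = 265/4 = 66.25.
Check P_2: distance² to centre = 24.25 ≤ 66.25, so it lies inside.
All remaining points lie in this disk, and no smaller disk contains both endpoints, so this is the minimum enclosing circle.

66.25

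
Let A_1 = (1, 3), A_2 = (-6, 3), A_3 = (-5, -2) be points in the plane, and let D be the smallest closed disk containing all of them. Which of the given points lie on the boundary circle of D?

Side lengths²: A_1A_2² = 49, A_1A_3² = 61, A_2A_3² = 26.
Since A_1A_3² = 61 < 49 + 26 = 75, the triangle is acute, so the smallest enclosing circle is the circumcircle.
Circumcentre = (-2.5, 1.1), r² = 15.86.
The points at distance exactly r from the centre are A_1, A_2, A_3 — 3 points.

A_1, A_2, A_3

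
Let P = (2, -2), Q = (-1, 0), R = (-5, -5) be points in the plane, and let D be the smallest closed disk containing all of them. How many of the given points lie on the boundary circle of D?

Side lengths²: PQ² = 13, PR² = 58, QR² = 41.
Since PR² = 58 ≥ 41 + 13 = 54, the angle opposite PR is not acute, so the smallest enclosing circle has PR as diameter.
Centre = midpoint of PR = (-1.5, -3.5), r² = 58/4 = 14.5.
The points at distance exactly r from the centre are P, R — 2 points.

2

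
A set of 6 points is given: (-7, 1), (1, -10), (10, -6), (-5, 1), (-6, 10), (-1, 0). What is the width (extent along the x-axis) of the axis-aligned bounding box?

max x = 10, min x = -7, so width = 17.

17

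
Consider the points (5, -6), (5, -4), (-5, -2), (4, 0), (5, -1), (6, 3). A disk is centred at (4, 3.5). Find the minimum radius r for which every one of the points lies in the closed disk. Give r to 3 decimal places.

The required radius is the distance from (4, 3.5) to the farthest point.
Squared distances: 91.25, 57.25, 111.25, 12.25, 21.25, 4.25.
Maximum is 111.25, attained at (-5, -2).
r = √(111.25) ≈ 10.548.

10.548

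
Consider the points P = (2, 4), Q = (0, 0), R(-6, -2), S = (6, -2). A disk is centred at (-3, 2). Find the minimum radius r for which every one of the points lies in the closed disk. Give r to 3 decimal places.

The required radius is the distance from (-3, 2) to the farthest point.
Squared distances: 29, 13, 25, 97.
Maximum is 97, attained at S.
r = √97 ≈ 9.849.

9.849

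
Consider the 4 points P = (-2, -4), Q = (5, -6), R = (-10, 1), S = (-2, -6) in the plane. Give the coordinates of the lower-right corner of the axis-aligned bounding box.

(5, -6)

x-range [-10, 5], y-range [-6, 1].
The lower-right corner is (5, -6).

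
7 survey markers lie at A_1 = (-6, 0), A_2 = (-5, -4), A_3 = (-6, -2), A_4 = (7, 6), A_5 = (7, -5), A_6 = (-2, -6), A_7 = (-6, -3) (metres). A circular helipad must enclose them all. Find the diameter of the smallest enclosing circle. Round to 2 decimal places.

16.00

The minimum enclosing circle is determined by three boundary points: A_4, A_5, A_7.
Their circumcentre is (31/26, 0.5) with r² = 21625/338.
The farthest remaining point A_2 is at distance² 19805/338 ≤ 21625/338.
Diameter = 2r = 2√(21625/338) ≈ 16.00.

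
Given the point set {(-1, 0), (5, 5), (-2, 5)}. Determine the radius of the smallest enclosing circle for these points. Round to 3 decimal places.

Call the three points A, B, C in the order given.
Side lengths²: AB² = 61, AC² = 26, BC² = 49.
Since AB² = 61 < 49 + 26 = 75, the triangle is acute, so the smallest enclosing circle is the circumcircle.
Circumcentre = (1.5, 3.1), r² = 15.86.
r = √(15.86) ≈ 3.982.

3.982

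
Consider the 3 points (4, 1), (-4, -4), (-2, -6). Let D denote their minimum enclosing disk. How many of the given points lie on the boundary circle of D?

3

Call the three points A, B, C in the order given.
Side lengths²: AB² = 89, AC² = 85, BC² = 8.
Since AB² = 89 < 85 + 8 = 93, the triangle is acute, so the smallest enclosing circle is the circumcircle.
Circumcentre = (5/26, -47/26), r² = 7565/338.
The points at distance exactly r from the centre are (4, 1), (-4, -4), (-2, -6) — 3 points.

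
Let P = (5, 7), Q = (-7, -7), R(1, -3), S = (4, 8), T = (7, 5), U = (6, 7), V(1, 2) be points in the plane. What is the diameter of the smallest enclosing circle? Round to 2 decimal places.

19.10

The minimum enclosing circle of a finite set is fixed by two of the points (as a diameter) or three (as a circumcircle).
The farthest pair is Q–U with squared distance 365. The circle on this segment as diameter has centre (-0.5, 0) and r² = 365/4 = 91.25.
Check P: distance² to centre = 79.25 ≤ 91.25, so it lies inside.
All remaining points lie in this disk, and no smaller disk contains both endpoints, so this is the minimum enclosing circle.
Diameter = 2r = 2√(91.25) ≈ 19.10.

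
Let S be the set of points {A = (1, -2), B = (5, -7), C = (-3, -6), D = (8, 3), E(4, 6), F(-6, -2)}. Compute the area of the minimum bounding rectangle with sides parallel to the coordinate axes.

182

x ranges over [-6, 8], width 14.
y ranges over [-7, 6], height 13.
Area = 14 × 13 = 182.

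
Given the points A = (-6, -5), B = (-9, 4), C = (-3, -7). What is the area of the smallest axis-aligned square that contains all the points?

121

The bounding box has width 6 and height 11.
An axis-aligned square enclosing the set must have side ≥ max(width, height).
So the minimum side is max(6, 11) = 11.
Area = 11² = 121.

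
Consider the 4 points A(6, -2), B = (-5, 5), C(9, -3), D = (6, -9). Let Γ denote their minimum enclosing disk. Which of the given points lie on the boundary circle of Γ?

By Welzl's lemma the MEC is supported by two points (diametrically opposite) or three points (on a circumcircle).
The farthest pair is B–D with squared distance 317. The circle on this segment as diameter has centre (0.5, -2) and r² = 317/4 = 79.25.
Check A: distance² to centre = 30.25 ≤ 79.25, so it lies inside.
All remaining points lie in this disk, and no smaller disk contains both endpoints, so this is the minimum enclosing circle.
The points at distance exactly r from the centre are B, D — 2 points.

B, D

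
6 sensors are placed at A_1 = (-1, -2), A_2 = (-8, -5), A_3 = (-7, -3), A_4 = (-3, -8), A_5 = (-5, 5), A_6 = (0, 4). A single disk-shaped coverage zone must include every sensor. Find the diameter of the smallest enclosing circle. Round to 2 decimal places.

13.17

The minimum enclosing circle is determined by three boundary points: A_4, A_5, A_6.
Their circumcentre is (-155/42, -61/42) with r² = 38233/882.
The farthest remaining point A_2 is at distance² 27481/882 ≤ 38233/882.
Diameter = 2r = 2√(38233/882) ≈ 13.17.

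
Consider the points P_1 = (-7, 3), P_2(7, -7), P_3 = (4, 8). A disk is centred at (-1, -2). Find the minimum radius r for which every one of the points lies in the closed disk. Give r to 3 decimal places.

The required radius is the distance from (-1, -2) to the farthest point.
Squared distances: 61, 89, 125.
Maximum is 125, attained at P_3.
r = √125 ≈ 11.180.

11.180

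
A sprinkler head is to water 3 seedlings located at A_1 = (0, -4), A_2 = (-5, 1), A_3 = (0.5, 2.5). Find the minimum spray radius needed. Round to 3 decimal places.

Side lengths²: A_1A_2² = 50, A_1A_3² = 42.5, A_2A_3² = 32.5.
Since A_1A_2² = 50 < 42.5 + 32.5 = 75, the triangle is acute, so the smallest enclosing circle is the circumcircle.
Circumcentre = (-45/28, -17/28), r² = 5525/392.
r = √(5525/392) ≈ 3.754.

3.754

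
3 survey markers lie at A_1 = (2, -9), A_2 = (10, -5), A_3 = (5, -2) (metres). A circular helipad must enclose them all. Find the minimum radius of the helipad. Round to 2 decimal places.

4.51

Side lengths²: A_1A_2² = 80, A_1A_3² = 58, A_2A_3² = 34.
Since A_1A_2² = 80 < 58 + 34 = 92, the triangle is acute, so the smallest enclosing circle is the circumcircle.
Circumcentre = (63/11, -71/11), r² = 2465/121.
r = √(2465/121) ≈ 4.51.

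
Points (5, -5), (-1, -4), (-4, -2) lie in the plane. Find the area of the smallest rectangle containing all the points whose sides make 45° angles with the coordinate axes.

36

In coordinates u = x + y, v = x − y the rectangle is axis-aligned; the map (x,y)→(u,v) scales areas by 2.
u-values: 0, -5, -6; range = 0 − (-6) = 6.
v-values: 10, 3, -2; range = 10 − (-2) = 12.
Area = (6 × 12) / 2 = 36.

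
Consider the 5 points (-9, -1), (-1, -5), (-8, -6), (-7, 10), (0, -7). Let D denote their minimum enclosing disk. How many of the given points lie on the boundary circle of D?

By Welzl's lemma the MEC is supported by two points (diametrically opposite) or three points (on a circumcircle).
The farthest pair is (-7, 10)–(0, -7) with squared distance 338. The circle on this segment as diameter has centre (-3.5, 1.5) and r² = 338/4 = 84.5.
Check (-9, -1): distance² to centre = 36.5 ≤ 84.5, so it lies inside.
All remaining points lie in this disk, and no smaller disk contains both endpoints, so this is the minimum enclosing circle.
The points at distance exactly r from the centre are (-7, 10), (0, -7) — 2 points.

2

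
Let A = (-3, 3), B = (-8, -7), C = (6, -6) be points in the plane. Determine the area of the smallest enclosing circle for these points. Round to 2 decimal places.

171.91

Side lengths²: AB² = 125, AC² = 162, BC² = 197.
Since BC² = 197 < 162 + 125 = 287, the triangle is acute, so the smallest enclosing circle is the circumcircle.
Circumcentre = (-7/6, -25/6), r² = 985/18.
Area = π·r² = π·985/18 ≈ 171.91.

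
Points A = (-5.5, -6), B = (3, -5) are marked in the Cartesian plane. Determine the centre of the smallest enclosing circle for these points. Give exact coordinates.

(-1.25, -5.5)

The smallest circle enclosing two points has them as diameter endpoints.
Centre = midpoint = (-1.25, -5.5); r² = |AB|²/4 = 73.25/4 = 18.3125.
Centre = (-1.25, -5.5).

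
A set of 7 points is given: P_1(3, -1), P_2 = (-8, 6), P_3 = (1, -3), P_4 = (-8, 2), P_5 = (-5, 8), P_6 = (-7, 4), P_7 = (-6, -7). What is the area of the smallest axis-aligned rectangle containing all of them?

165

x ranges over [-8, 3], width 11.
y ranges over [-7, 8], height 15.
Area = 11 × 15 = 165.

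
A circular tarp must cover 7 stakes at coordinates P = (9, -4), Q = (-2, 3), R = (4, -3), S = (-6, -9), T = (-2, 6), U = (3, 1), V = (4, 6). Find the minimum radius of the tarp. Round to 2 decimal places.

9.11

By Welzl's lemma the MEC is supported by two points (diametrically opposite) or three points (on a circumcircle).
The minimum enclosing circle is determined by three boundary points: P, S, V.
Their circumcentre is (1/14, -31/14) with r² = 8125/98.
The farthest remaining point T is at distance² 7033/98 ≤ 8125/98.
r = √(8125/98) ≈ 9.11.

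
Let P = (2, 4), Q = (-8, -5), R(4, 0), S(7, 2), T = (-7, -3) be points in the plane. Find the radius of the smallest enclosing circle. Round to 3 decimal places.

By Welzl's lemma the MEC is supported by two points (diametrically opposite) or three points (on a circumcircle).
The farthest pair is Q–S with squared distance 274. The circle on this segment as diameter has centre (-0.5, -1.5) and r² = 274/4 = 68.5.
Check P: distance² to centre = 36.5 ≤ 68.5, so it lies inside.
All remaining points lie in this disk, and no smaller disk contains both endpoints, so this is the minimum enclosing circle.
r = √(68.5) ≈ 8.276.

8.276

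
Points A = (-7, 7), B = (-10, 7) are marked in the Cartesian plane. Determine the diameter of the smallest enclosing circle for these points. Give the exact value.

The smallest circle enclosing two points has them as diameter endpoints.
Centre = midpoint = (-8.5, 7); r² = |AB|²/4 = 9/4 = 2.25.
Diameter = 2r = 2√(2.25) = 3.

3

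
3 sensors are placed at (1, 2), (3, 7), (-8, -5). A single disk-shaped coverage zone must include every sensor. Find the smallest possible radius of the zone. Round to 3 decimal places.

Call the three points A, B, C in the order given.
Side lengths²: AB² = 29, AC² = 130, BC² = 265.
Since BC² = 265 ≥ 130 + 29 = 159, the angle opposite BC is not acute, so the smallest enclosing circle has BC as diameter.
Centre = midpoint of BC = (-2.5, 1), r² = 265/4 = 66.25.
r = √(66.25) ≈ 8.139.

8.139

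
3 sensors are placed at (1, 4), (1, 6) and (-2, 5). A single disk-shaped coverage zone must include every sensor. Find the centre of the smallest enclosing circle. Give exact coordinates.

(-1/3, 5)

Call the three points A, B, C in the order given.
Side lengths²: AB² = 4, AC² = 10, BC² = 10.
Since BC² = 10 < 10 + 4 = 14, the triangle is acute, so the smallest enclosing circle is the circumcircle.
Circumcentre = (-1/3, 5), r² = 25/9.
Centre = (-1/3, 5).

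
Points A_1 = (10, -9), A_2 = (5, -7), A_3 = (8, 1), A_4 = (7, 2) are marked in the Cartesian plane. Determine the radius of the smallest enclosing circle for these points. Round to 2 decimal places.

5.70

The minimum enclosing circle of a finite set is fixed by two of the points (as a diameter) or three (as a circumcircle).
The farthest pair is A_1–A_4 with squared distance 130. The circle on this segment as diameter has centre (8.5, -3.5) and r² = 130/4 = 32.5.
Check A_2: distance² to centre = 24.5 ≤ 32.5, so it lies inside.
All remaining points lie in this disk, and no smaller disk contains both endpoints, so this is the minimum enclosing circle.
r = √(32.5) ≈ 5.70.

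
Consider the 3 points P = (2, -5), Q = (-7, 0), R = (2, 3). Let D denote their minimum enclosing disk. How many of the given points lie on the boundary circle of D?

Side lengths²: PQ² = 106, PR² = 64, QR² = 90.
Since PQ² = 106 < 90 + 64 = 154, the triangle is acute, so the smallest enclosing circle is the circumcircle.
Circumcentre = (-5/3, -1), r² = 265/9.
The points at distance exactly r from the centre are P, Q, R — 3 points.

3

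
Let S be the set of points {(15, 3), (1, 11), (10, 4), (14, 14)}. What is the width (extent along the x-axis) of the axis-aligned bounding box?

14

max x = 15, min x = 1, so width = 14.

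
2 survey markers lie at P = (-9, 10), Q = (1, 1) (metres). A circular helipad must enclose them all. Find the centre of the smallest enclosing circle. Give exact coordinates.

The smallest circle enclosing two points has them as diameter endpoints.
Centre = midpoint = (-4, 5.5); r² = |PQ|²/4 = 181/4 = 45.25.
Centre = (-4, 5.5).

(-4, 5.5)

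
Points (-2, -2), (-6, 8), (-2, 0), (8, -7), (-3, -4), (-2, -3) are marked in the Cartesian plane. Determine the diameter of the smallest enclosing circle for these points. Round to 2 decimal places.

The minimum enclosing circle of a finite set is fixed by two of the points (as a diameter) or three (as a circumcircle).
The farthest pair is (-6, 8)–(8, -7) with squared distance 421. The circle on this segment as diameter has centre (1, 0.5) and r² = 421/4 = 105.25.
Check (-2, -2): distance² to centre = 15.25 ≤ 105.25, so it lies inside.
All remaining points lie in this disk, and no smaller disk contains both endpoints, so this is the minimum enclosing circle.
Diameter = 2r = 2√(105.25) ≈ 20.52.

20.52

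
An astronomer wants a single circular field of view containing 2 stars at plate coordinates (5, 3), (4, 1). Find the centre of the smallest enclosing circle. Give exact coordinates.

The smallest circle enclosing two points has them as diameter endpoints.
Centre = midpoint = (4.5, 2); r² = |(5, 3)−(4, 1)|²/4 = 5/4 = 1.25.
Centre = (4.5, 2).

(4.5, 2)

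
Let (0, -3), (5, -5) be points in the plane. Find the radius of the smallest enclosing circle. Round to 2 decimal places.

2.69

The smallest circle enclosing two points has them as diameter endpoints.
Centre = midpoint = (2.5, -4); r² = |(0, -3)−(5, -5)|²/4 = 29/4 = 7.25.
r = √(7.25) ≈ 2.69.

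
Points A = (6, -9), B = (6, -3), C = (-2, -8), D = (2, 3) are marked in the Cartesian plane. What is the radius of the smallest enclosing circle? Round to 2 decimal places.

6.49

The minimum enclosing circle is determined by three boundary points: A, C, D.
Their circumcentre is (121/46, -159/46) with r² = 44525/1058.
The farthest remaining point B is at distance² 12233/1058 ≤ 44525/1058.
r = √(44525/1058) ≈ 6.49.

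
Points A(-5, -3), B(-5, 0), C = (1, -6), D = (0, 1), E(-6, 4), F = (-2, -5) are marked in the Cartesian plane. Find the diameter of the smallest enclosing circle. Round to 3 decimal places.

The farthest pair is C–E with squared distance 149. The circle on this segment as diameter has centre (-2.5, -1) and r² = 149/4 = 37.25.
Check A: distance² to centre = 10.25 ≤ 37.25, so it lies inside.
All remaining points lie in this disk, and no smaller disk contains both endpoints, so this is the minimum enclosing circle.
Diameter = 2r = 2√(37.25) ≈ 12.207.

12.207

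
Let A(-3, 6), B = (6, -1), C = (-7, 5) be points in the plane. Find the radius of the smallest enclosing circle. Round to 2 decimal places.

7.16

Side lengths²: AB² = 130, AC² = 17, BC² = 205.
Since BC² = 205 ≥ 130 + 17 = 147, the angle opposite BC is not acute, so the smallest enclosing circle has BC as diameter.
Centre = midpoint of BC = (-0.5, 2), r² = 205/4 = 51.25.
r = √(51.25) ≈ 7.16.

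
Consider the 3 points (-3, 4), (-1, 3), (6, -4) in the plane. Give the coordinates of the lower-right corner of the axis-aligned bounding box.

x-range [-3, 6], y-range [-4, 4].
The lower-right corner is (6, -4).

(6, -4)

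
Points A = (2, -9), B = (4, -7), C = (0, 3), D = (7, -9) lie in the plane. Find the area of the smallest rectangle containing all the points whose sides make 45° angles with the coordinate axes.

95

In coordinates u = x + y, v = x − y the rectangle is axis-aligned; the map (x,y)→(u,v) scales areas by 2.
u-values: -7, -3, 3, -2; range = 3 − (-7) = 10.
v-values: 11, 11, -3, 16; range = 16 − (-3) = 19.
Area = (10 × 19) / 2 = 95.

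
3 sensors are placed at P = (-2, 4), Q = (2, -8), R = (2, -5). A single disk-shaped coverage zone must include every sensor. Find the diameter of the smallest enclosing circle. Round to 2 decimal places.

12.65

Side lengths²: PQ² = 160, PR² = 97, QR² = 9.
Since PQ² = 160 ≥ 97 + 9 = 106, the angle opposite PQ is not acute, so the smallest enclosing circle has PQ as diameter.
Centre = midpoint of PQ = (0, -2), r² = 160/4 = 40.
Diameter = 2r = 2√40 ≈ 12.65.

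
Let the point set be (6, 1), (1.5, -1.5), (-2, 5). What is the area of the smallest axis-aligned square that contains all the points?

64

The bounding box has width 8 and height 6.5.
An axis-aligned square enclosing the set must have side ≥ max(width, height).
So the minimum side is max(8, 6.5) = 8.
Area = 8² = 64.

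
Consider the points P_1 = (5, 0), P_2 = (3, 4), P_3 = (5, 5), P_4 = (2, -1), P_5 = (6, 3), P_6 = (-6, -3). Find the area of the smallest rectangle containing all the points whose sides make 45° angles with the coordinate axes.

In coordinates u = x + y, v = x − y the rectangle is axis-aligned; the map (x,y)→(u,v) scales areas by 2.
u-values: 5, 7, 10, 1, 9, -9; range = 10 − (-9) = 19.
v-values: 5, -1, 0, 3, 3, -3; range = 5 − (-3) = 8.
Area = (19 × 8) / 2 = 76.

76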